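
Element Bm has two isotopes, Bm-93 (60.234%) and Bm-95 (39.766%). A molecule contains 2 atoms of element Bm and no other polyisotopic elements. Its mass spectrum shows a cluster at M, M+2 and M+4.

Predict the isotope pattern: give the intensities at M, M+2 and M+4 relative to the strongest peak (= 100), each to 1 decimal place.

75.7 : 100.0 : 33.0

The 2 Bm atoms are independent, so intensities follow the terms of (0.60234 + 0.39766)^2.
P(M) = 0.60234^2 = 0.362813
P(M+2) = 2 × 0.60234^1 × 0.39766^1 = 0.479053
P(M+4) = 0.39766^2 = 0.158133
The M+2 peak is largest (0.479053); scaling to 100 gives 75.7 : 100.0 : 33.0.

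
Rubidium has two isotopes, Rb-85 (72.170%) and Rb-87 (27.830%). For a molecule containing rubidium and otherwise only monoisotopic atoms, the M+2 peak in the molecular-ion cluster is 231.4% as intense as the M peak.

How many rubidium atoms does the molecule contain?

For n independent Rb atoms, I(M+2)/I(M) = n · (abundance Rb-87) / (abundance Rb-85) = n · 0.27830/0.72170.
n = 2.314 × 0.72170/0.27830 = 6.00 ≈ 6

6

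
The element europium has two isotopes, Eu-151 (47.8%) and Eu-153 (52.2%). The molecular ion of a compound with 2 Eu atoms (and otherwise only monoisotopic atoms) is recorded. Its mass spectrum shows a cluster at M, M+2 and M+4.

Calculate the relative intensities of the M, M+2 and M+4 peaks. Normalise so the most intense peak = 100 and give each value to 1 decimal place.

The 2 Eu atoms are independent, so intensities follow the terms of (0.478 + 0.522)^2.
P(M) = 0.478^2 = 0.228484
P(M+2) = 2 × 0.478^1 × 0.522^1 = 0.499032
P(M+4) = 0.522^2 = 0.272484
The M+2 peak is largest (0.499032); scaling to 100 gives 45.8 : 100.0 : 54.6.

45.8 : 100.0 : 54.6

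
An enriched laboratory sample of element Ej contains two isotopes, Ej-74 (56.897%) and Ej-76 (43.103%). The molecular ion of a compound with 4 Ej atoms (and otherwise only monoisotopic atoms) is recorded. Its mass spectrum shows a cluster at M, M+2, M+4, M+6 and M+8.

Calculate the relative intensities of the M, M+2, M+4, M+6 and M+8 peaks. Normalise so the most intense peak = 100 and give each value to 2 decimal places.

Expanding (0.56897 + 0.43103)^4:
P(M) = 0.56897^4 = 0.104799
P(M+2) = 4 × 0.56897^3 × 0.43103^1 = 0.317567
P(M+4) = 6 × 0.56897^2 × 0.43103^2 = 0.360865
P(M+6) = 4 × 0.56897^1 × 0.43103^3 = 0.182252
P(M+8) = 0.43103^4 = 0.034517
The M+4 peak is largest (0.360865); scaling to 100 gives 29.04 : 88.00 : 100.00 : 50.50 : 9.57.

29.04 : 88.00 : 100.00 : 50.50 : 9.57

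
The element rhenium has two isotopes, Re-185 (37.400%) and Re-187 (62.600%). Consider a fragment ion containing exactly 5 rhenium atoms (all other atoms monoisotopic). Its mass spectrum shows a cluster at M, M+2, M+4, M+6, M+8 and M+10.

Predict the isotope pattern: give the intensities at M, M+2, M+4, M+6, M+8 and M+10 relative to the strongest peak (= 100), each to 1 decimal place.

2.1 : 17.8 : 59.7 : 100.0 : 83.7 : 28.0

The 5 Re atoms are independent, so intensities follow the terms of (0.37400 + 0.62600)^5.
P(M) = 0.37400^5 = 0.007317
P(M+2) = 5 × 0.37400^4 × 0.62600^1 = 0.061239
P(M+4) = 10 × 0.37400^3 × 0.62600^2 = 0.205005
P(M+6) = 10 × 0.37400^2 × 0.62600^3 = 0.343136
P(M+8) = 5 × 0.37400^1 × 0.62600^4 = 0.287170
P(M+10) = 0.62600^5 = 0.096133
The M+6 peak is largest (0.343136); scaling to 100 gives 2.1 : 17.8 : 59.7 : 100.0 : 83.7 : 28.0.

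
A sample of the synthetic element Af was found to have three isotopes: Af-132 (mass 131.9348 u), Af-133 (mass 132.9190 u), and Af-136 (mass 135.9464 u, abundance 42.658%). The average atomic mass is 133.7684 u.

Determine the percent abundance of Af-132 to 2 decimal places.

44.91%

Let x and y be the fractions of Af-132 and Af-133. Then x + y = 1 − 0.42658 = 0.57342 and 131.9348x + 132.9190y = 133.7684 − 0.42658×135.9464 = 75.776384688.
Substituting: 131.9348x + 132.9190(0.57342 − x) = 75.776384688
(131.9348 − 132.9190)x = -0.442028292  ⇒  x = 0.44912, y = 0.12430
Af-132: 44.91%, Af-133: 12.43%.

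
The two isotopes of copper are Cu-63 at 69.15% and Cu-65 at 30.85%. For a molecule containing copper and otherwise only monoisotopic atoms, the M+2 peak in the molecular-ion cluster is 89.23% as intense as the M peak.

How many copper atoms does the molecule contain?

2

The M+2/M ratio from n Cu atoms is n · q/p = n · 0.3085/0.6915.
n = 0.8923 × 0.6915/0.3085 = 2.00 ≈ 2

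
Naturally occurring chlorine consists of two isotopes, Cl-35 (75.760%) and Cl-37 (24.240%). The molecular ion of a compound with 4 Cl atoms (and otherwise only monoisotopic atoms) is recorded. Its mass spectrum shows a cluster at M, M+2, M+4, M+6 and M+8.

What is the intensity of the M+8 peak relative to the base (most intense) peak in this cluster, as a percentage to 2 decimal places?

0.82%

Binomial terms of (0.75760 + 0.24240)^4: M 0.3294, M+2 0.4216, M+4 0.2023, M+6 0.0432, M+8 0.0035 → M+2 is the base peak.
P(M+2) = C(4,1) × 0.75760^3 × 0.24240^1 = 4 × 0.4348304 × 0.2424 = 0.421612 (base)
P(M+8) = C(4,4) × 0.75760^0 × 0.24240^4 = 1 × 1.0000 × 0.00345247 = 0.003452
Relative intensity = 0.003452 / 0.421612 × 100 = 0.82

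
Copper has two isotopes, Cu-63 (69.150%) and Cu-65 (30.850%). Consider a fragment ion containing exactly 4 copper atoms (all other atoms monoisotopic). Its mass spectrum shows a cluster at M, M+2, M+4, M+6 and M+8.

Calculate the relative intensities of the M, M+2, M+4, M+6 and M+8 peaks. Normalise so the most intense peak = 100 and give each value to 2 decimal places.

56.04 : 100.00 : 66.92 : 19.90 : 2.22

Each Cu atom is independently Cu-63 (p = 0.69150) or Cu-65 (q = 0.30850); the cluster is the binomial expansion (p + q)^4.
P(M) = 0.69150^4 = 0.228649
P(M+2) = 4 × 0.69150^3 × 0.30850^1 = 0.408030
P(M+4) = 6 × 0.69150^2 × 0.30850^2 = 0.273052
P(M+6) = 4 × 0.69150^1 × 0.30850^3 = 0.081212
P(M+8) = 0.30850^4 = 0.009058
The M+2 peak is largest (0.408030); scaling to 100 gives 56.04 : 100.00 : 66.92 : 19.90 : 2.22.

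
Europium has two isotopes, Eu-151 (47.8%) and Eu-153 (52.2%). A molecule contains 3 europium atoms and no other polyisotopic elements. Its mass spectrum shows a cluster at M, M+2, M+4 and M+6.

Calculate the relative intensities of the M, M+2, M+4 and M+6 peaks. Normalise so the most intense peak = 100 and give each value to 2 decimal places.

Expanding (0.478 + 0.522)^3:
P(M) = 0.478^3 = 0.109215
P(M+2) = 3 × 0.478^2 × 0.522^1 = 0.357806
P(M+4) = 3 × 0.478^1 × 0.522^2 = 0.390742
P(M+6) = 0.522^3 = 0.142237
The M+4 peak is largest (0.390742); scaling to 100 gives 27.95 : 91.57 : 100.00 : 36.40.

27.95 : 91.57 : 100.00 : 36.40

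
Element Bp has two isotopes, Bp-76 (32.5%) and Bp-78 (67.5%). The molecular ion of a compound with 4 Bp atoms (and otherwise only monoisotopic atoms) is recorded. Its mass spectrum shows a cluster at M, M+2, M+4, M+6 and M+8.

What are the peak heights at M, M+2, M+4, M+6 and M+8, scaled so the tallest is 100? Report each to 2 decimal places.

Each Bp atom is independently Bp-76 (p = 0.325) or Bp-78 (q = 0.675); the cluster is the binomial expansion (p + q)^4.
P(M) = 0.325^4 = 0.011157
P(M+2) = 4 × 0.325^3 × 0.675^1 = 0.092686
P(M+4) = 6 × 0.325^2 × 0.675^2 = 0.288752
P(M+6) = 4 × 0.325^1 × 0.675^3 = 0.399811
P(M+8) = 0.675^4 = 0.207594
The M+6 peak is largest (0.399811); scaling to 100 gives 2.79 : 23.18 : 72.22 : 100.00 : 51.92.

2.79 : 23.18 : 72.22 : 100.00 : 51.92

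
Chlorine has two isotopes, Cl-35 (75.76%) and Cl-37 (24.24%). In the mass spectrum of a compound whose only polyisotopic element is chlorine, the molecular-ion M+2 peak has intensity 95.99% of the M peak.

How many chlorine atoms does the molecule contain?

3

For n independent Cl atoms, I(M+2)/I(M) = n · (abundance Cl-37) / (abundance Cl-35) = n · 0.2424/0.7576.
n = 0.9599 × 0.7576/0.2424 = 3.00 ≈ 3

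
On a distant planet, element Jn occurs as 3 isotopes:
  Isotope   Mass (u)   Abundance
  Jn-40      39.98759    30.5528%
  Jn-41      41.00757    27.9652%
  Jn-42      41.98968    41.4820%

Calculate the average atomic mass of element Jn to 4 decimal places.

Weight each isotope mass by its fractional abundance: 0.305528 × 39.98759 + 0.279652 × 41.00757 + 0.414820 × 41.98968
= 12.217328 + 11.467849 + 17.418159 = 41.103336 u

41.1033 u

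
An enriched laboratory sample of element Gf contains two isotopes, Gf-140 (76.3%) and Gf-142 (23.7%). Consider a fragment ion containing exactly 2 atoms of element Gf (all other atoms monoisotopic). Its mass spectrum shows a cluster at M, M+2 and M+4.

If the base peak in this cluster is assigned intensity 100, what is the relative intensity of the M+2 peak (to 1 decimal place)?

(0.763 + 0.237)^2 gives M 0.5822, M+2 0.3617, M+4 0.0562; the largest is M.
P(M) = C(2,0) × 0.763^2 × 0.237^0 = 1 × 0.582169 × 1.0000 = 0.582169 (base)
P(M+2) = C(2,1) × 0.763^1 × 0.237^1 = 2 × 0.7630 × 0.2370 = 0.361662
Relative intensity = 0.361662 / 0.582169 × 100 = 62.1

62.1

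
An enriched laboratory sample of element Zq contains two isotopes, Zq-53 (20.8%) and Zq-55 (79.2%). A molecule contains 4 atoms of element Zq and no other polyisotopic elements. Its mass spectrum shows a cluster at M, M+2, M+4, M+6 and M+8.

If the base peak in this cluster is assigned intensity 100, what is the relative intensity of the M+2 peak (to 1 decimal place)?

Term probabilities: M 0.0019, M+2 0.0285, M+4 0.1628, M+6 0.4133, M+8 0.3935. Base peak = M+6.
P(M+6) = C(4,3) × 0.208^1 × 0.792^3 = 4 × 0.2080 × 0.49679309 = 0.413332 (base)
P(M+2) = C(4,1) × 0.208^3 × 0.792^1 = 4 × 0.00899891 × 0.7920 = 0.028509
Relative intensity = 0.028509 / 0.413332 × 100 = 6.9

6.9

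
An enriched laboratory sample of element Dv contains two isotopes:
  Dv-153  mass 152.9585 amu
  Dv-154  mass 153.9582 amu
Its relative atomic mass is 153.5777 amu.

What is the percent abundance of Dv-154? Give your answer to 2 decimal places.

With x = fraction of Dv-153 (so Dv-154 is 1 − x):
152.9585·x + 153.9582·(1 − x) = 153.5777
(152.9585 − 153.9582)·x = 153.5777 − 153.9582
x = -0.3805 / -0.9997 = 0.38061 → 38.06% Dv-153, 61.94% Dv-154.

61.94%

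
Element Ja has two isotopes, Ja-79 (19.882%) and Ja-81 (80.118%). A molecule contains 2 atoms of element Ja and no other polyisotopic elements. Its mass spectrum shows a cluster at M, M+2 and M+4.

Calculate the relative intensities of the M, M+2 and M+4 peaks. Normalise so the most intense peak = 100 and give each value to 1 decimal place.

Expanding (0.19882 + 0.80118)^2:
P(M) = 0.19882^2 = 0.039529
P(M+2) = 2 × 0.19882^1 × 0.80118^1 = 0.318581
P(M+4) = 0.80118^2 = 0.641889
The M+4 peak is largest (0.641889); scaling to 100 gives 6.2 : 49.6 : 100.0.

6.2 : 49.6 : 100.0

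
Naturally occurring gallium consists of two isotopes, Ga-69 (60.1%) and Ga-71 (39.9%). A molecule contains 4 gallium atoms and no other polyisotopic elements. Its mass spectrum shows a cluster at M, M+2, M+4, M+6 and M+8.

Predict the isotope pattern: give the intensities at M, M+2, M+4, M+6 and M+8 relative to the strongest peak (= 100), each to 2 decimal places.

Expanding (0.601 + 0.399)^4:
P(M) = 0.601^4 = 0.130466
P(M+2) = 4 × 0.601^3 × 0.399^1 = 0.346463
P(M+4) = 6 × 0.601^2 × 0.399^2 = 0.345021
P(M+6) = 4 × 0.601^1 × 0.399^3 = 0.152705
P(M+8) = 0.399^4 = 0.025345
The M+2 peak is largest (0.346463); scaling to 100 gives 37.66 : 100.00 : 99.58 : 44.08 : 7.32.

37.66 : 100.00 : 99.58 : 44.08 : 7.32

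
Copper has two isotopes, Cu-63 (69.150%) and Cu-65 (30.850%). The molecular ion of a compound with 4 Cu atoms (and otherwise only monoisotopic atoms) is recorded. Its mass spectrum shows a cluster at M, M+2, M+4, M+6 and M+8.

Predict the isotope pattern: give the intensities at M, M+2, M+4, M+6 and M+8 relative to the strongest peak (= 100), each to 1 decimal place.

Expanding (0.69150 + 0.30850)^4:
P(M) = 0.69150^4 = 0.228649
P(M+2) = 4 × 0.69150^3 × 0.30850^1 = 0.408030
P(M+4) = 6 × 0.69150^2 × 0.30850^2 = 0.273052
P(M+6) = 4 × 0.69150^1 × 0.30850^3 = 0.081212
P(M+8) = 0.30850^4 = 0.009058
The M+2 peak is largest (0.408030); scaling to 100 gives 56.0 : 100.0 : 66.9 : 19.9 : 2.2.

56.0 : 100.0 : 66.9 : 19.9 : 2.2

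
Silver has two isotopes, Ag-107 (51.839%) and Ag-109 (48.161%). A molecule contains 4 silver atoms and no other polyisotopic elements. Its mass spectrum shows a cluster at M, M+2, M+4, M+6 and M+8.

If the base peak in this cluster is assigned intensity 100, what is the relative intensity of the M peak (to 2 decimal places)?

(0.51839 + 0.48161)^4 gives M 0.0722, M+2 0.2684, M+4 0.3740, M+6 0.2316, M+8 0.0538; the largest is M+4.
P(M+4) = C(4,2) × 0.51839^2 × 0.48161^2 = 6 × 0.26872819 × 0.23194819 = 0.373986 (base)
P(M) = C(4,0) × 0.51839^4 × 0.48161^0 = 1 × 0.07221484 × 1.0000 = 0.072215
Relative intensity = 0.072215 / 0.373986 × 100 = 19.31

19.31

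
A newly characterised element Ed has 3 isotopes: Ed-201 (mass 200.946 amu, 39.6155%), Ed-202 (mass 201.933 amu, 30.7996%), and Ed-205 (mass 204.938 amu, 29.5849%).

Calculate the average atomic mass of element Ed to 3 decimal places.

202.431 amu

Average mass = Σ (abundance × isotope mass) = 0.396155 × 200.946 + 0.307996 × 201.933 + 0.295849 × 204.938
= 79.6058 + 62.1946 + 60.6307 = 202.4311 amu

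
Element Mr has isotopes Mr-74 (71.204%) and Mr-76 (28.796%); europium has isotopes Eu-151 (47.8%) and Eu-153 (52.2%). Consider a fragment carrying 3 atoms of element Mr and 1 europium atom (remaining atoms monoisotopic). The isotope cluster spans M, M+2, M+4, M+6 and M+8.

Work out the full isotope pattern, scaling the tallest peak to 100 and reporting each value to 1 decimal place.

43.4 : 100.0 : 78.8 : 26.1 : 3.1

Element Mr pattern (n=3): 0.36100496 : 0.43798799 : 0.17712912 : 0.02387792
Europium pattern (n=1): 0.4780 : 0.5220
Convolve the two distributions (both contribute in 2-u steps):
  M: 0.36100496×0.4780 = 0.172560
  M+2: 0.36100496×0.5220 + 0.43798799×0.4780 = 0.397803
  M+4: 0.43798799×0.5220 + 0.17712912×0.4780 = 0.313297
  M+6: 0.17712912×0.5220 + 0.02387792×0.4780 = 0.103875
  M+8: 0.02387792×0.5220 = 0.012464
Scale to base peak (0.397803) = 100: 43.4 : 100.0 : 78.8 : 26.1 : 3.1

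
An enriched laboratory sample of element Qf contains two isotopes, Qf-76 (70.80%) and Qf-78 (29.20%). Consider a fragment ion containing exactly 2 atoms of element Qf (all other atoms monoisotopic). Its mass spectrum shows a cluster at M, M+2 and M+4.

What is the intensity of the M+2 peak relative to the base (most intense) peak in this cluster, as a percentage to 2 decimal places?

(0.7080 + 0.2920)^2 gives M 0.5013, M+2 0.4135, M+4 0.0853; the largest is M.
P(M) = C(2,0) × 0.7080^2 × 0.2920^0 = 1 × 0.501264 × 1.0000 = 0.501264 (base)
P(M+2) = C(2,1) × 0.7080^1 × 0.2920^1 = 2 × 0.7080 × 0.2920 = 0.413472
Relative intensity = 0.413472 / 0.501264 × 100 = 82.49

82.49%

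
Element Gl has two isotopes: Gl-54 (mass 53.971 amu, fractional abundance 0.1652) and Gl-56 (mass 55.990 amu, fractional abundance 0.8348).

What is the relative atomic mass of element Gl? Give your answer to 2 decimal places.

Average mass = Σ (abundance × isotope mass) = 0.1652 × 53.971 + 0.8348 × 55.990
= 8.9160 + 46.7405 = 55.6565 amu

55.66 amu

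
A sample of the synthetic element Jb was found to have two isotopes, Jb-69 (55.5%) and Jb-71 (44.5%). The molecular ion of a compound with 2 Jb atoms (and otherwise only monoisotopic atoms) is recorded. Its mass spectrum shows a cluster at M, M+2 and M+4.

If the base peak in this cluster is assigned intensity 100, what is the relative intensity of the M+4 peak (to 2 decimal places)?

(0.555 + 0.445)^2 gives M 0.3080, M+2 0.4940, M+4 0.1980; the largest is M+2.
P(M+2) = C(2,1) × 0.555^1 × 0.445^1 = 2 × 0.5550 × 0.4450 = 0.493950 (base)
P(M+4) = C(2,2) × 0.555^0 × 0.445^2 = 1 × 1.0000 × 0.198025 = 0.198025
Relative intensity = 0.198025 / 0.493950 × 100 = 40.09

40.09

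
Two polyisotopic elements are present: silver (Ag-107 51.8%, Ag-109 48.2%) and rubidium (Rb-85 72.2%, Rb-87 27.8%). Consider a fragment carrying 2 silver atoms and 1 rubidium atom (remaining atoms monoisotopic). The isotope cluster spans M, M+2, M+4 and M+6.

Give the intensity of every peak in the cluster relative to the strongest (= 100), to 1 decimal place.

44.5 : 100.0 : 70.5 : 14.8

Silver pattern (n=2): 0.268324 : 0.499352 : 0.232324
Rubidium pattern (n=1): 0.7220 : 0.2780
Convolve the two distributions (both contribute in 2-u steps):
  M: 0.268324×0.7220 = 0.193730
  M+2: 0.268324×0.2780 + 0.499352×0.7220 = 0.435126
  M+4: 0.499352×0.2780 + 0.232324×0.7220 = 0.306558
  M+6: 0.232324×0.2780 = 0.064586
Scale to base peak (0.435126) = 100: 44.5 : 100.0 : 70.5 : 14.8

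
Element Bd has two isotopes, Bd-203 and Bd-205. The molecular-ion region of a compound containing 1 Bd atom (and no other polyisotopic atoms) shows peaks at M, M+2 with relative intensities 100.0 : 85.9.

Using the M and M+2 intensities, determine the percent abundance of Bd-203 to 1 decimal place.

If p is the fraction of Bd that is Bd-203, then I(M+2)/I(M) = [C(1,1)·p^0·(1−p)] / p^1 = 1·(1−p)/p = 85.9/100.0 = 0.8590
(1−p)/p = 0.8590/1 = 0.8590  ⇒  p = 1/(1 + 0.8590) = 0.5379
Bd-203: 53.8%, Bd-205: 46.2%.

53.8%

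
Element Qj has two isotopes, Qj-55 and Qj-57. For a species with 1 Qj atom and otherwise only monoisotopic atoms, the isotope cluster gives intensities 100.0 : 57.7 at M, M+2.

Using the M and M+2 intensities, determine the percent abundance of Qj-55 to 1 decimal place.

If p is the fraction of Qj that is Qj-55, then I(M+2)/I(M) = [C(1,1)·p^0·(1−p)] / p^1 = 1·(1−p)/p = 57.7/100.0 = 0.5770
(1−p)/p = 0.5770/1 = 0.5770  ⇒  p = 1/(1 + 0.5770) = 0.6341
Qj-55: 63.4%, Qj-57: 36.6%.

63.4%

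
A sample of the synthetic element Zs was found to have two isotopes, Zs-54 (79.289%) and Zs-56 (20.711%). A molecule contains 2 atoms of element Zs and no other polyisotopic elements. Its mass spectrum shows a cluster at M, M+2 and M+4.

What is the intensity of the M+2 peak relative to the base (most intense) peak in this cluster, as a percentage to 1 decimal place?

52.2%

Term probabilities: M 0.6287, M+2 0.3284, M+4 0.0429. Base peak = M.
P(M) = C(2,0) × 0.79289^2 × 0.20711^0 = 1 × 0.62867455 × 1.0000 = 0.628675 (base)
P(M+2) = C(2,1) × 0.79289^1 × 0.20711^1 = 2 × 0.79289 × 0.20711 = 0.328431
Relative intensity = 0.328431 / 0.628675 × 100 = 52.2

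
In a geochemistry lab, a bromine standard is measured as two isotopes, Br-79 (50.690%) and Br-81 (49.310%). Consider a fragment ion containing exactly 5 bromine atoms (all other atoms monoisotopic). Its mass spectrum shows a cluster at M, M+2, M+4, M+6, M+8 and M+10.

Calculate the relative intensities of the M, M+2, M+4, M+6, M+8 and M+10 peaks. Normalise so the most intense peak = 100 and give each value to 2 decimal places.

Expanding (0.50690 + 0.49310)^5:
P(M) = 0.50690^5 = 0.033467
P(M+2) = 5 × 0.50690^4 × 0.49310^1 = 0.162777
P(M+4) = 10 × 0.50690^3 × 0.49310^2 = 0.316692
P(M+6) = 10 × 0.50690^2 × 0.49310^3 = 0.308070
P(M+8) = 5 × 0.50690^1 × 0.49310^4 = 0.149842
P(M+10) = 0.49310^5 = 0.029152
The M+4 peak is largest (0.316692); scaling to 100 gives 10.57 : 51.40 : 100.00 : 97.28 : 47.31 : 9.21.

10.57 : 51.40 : 100.00 : 97.28 : 47.31 : 9.21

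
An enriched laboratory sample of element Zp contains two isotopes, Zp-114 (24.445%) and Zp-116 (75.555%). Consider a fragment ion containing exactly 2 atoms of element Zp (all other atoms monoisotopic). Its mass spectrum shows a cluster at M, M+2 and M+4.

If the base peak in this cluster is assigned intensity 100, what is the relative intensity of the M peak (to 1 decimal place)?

(0.24445 + 0.75555)^2 gives M 0.0598, M+2 0.3694, M+4 0.5709; the largest is M+4.
P(M+4) = C(2,2) × 0.24445^0 × 0.75555^2 = 1 × 1.0000 × 0.5708558 = 0.570856 (base)
P(M) = C(2,0) × 0.24445^2 × 0.75555^0 = 1 × 0.0597558 × 1.0000 = 0.059756
Relative intensity = 0.059756 / 0.570856 × 100 = 10.5

10.5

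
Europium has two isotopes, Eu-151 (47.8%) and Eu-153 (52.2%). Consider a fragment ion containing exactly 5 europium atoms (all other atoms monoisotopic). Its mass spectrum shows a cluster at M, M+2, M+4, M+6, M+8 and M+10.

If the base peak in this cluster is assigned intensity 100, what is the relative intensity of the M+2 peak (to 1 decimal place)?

41.9

Term probabilities: M 0.0250, M+2 0.1363, M+4 0.2976, M+6 0.3250, M+8 0.1775, M+10 0.0388. Base peak = M+6.
P(M+6) = C(5,3) × 0.478^2 × 0.522^3 = 10 × 0.228484 × 0.14223665 = 0.324988 (base)
P(M+2) = C(5,1) × 0.478^4 × 0.522^1 = 5 × 0.05220494 × 0.5220 = 0.136255
Relative intensity = 0.136255 / 0.324988 × 100 = 41.9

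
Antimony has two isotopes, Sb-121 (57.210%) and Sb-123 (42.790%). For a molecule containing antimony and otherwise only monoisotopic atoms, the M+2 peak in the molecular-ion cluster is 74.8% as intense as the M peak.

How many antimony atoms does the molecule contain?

The M+2/M ratio from n Sb atoms is n · q/p = n · 0.42790/0.57210.
n = 0.748 × 0.57210/0.42790 = 1.00 ≈ 1

1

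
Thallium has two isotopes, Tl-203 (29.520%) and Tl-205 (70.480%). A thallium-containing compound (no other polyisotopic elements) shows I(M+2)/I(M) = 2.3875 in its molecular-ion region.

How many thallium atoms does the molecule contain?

1

The M+2/M ratio from n Tl atoms is n · q/p = n · 0.70480/0.29520.
n = 2.3875 × 0.29520/0.70480 = 1.00 ≈ 1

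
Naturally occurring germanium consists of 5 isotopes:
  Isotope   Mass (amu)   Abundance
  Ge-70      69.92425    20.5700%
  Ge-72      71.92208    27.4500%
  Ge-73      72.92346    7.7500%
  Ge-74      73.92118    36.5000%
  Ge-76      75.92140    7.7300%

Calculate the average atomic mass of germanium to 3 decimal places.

The abundance-weighted mean is 0.205700 × 69.92425 + 0.274500 × 71.92208 + 0.077500 × 72.92346 + 0.365000 × 73.92118 + 0.077300 × 75.92140
= 14.383418 + 19.742611 + 5.651568 + 26.981231 + 5.868724 = 72.627552 amu

72.628 amu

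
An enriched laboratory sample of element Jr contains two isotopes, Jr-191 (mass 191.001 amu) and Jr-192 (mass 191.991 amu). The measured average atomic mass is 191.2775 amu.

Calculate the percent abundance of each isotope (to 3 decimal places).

Let x be the fractional abundance of Jr-191; then Jr-192 has abundance 1 − x.
191.001·x + 191.991·(1 − x) = 191.2775
(191.001 − 191.991)·x = 191.2775 − 191.991
x = -0.7135 / -0.990 = 0.72071 → 72.071% Jr-191, 27.929% Jr-192.

Jr-191: 72.071%, Jr-192: 27.929%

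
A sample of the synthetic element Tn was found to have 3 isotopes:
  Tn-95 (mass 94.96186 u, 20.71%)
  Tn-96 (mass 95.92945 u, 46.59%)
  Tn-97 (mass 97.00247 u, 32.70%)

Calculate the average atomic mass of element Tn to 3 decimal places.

The abundance-weighted mean is 0.2071 × 94.96186 + 0.4659 × 95.92945 + 0.3270 × 97.00247
= 19.666601 + 44.693531 + 31.719808 = 96.079940 u

96.080 u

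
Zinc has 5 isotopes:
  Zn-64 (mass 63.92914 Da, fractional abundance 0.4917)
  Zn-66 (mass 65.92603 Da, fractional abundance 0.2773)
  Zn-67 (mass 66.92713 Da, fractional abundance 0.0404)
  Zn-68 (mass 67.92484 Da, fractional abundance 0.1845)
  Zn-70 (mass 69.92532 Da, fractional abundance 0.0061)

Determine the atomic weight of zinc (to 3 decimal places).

The abundance-weighted mean is 0.4917 × 63.92914 + 0.2773 × 65.92603 + 0.0404 × 66.92713 + 0.1845 × 67.92484 + 0.0061 × 69.92532
= 31.433958 + 18.281288 + 2.703856 + 12.532133 + 0.426544 = 65.377779 Da

65.378 Da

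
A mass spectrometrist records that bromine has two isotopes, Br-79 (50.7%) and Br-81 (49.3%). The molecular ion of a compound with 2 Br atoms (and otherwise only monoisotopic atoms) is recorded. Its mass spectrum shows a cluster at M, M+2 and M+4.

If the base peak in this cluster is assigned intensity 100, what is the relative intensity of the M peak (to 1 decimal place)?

51.4

(0.507 + 0.493)^2 gives M 0.2570, M+2 0.4999, M+4 0.2430; the largest is M+2.
P(M+2) = C(2,1) × 0.507^1 × 0.493^1 = 2 × 0.5070 × 0.4930 = 0.499902 (base)
P(M) = C(2,0) × 0.507^2 × 0.493^0 = 1 × 0.257049 × 1.0000 = 0.257049
Relative intensity = 0.257049 / 0.499902 × 100 = 51.4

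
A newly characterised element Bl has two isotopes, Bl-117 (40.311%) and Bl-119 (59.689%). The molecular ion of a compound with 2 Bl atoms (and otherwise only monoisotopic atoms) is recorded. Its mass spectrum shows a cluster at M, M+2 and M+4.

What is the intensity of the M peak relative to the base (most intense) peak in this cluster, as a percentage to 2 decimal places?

(0.40311 + 0.59689)^2 gives M 0.1625, M+2 0.4812, M+4 0.3563; the largest is M+2.
P(M+2) = C(2,1) × 0.40311^1 × 0.59689^1 = 2 × 0.40311 × 0.59689 = 0.481225 (base)
P(M) = C(2,0) × 0.40311^2 × 0.59689^0 = 1 × 0.16249767 × 1.0000 = 0.162498
Relative intensity = 0.162498 / 0.481225 × 100 = 33.77

33.77%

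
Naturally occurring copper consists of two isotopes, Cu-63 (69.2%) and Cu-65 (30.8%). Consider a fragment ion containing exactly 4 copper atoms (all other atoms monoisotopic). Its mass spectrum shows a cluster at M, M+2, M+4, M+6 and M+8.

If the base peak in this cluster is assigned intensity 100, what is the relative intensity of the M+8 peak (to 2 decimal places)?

Binomial terms of (0.692 + 0.308)^4: M 0.2293, M+2 0.4083, M+4 0.2726, M+6 0.0809, M+8 0.0090 → M+2 is the base peak.
P(M+2) = C(4,1) × 0.692^3 × 0.308^1 = 4 × 0.33137389 × 0.3080 = 0.408253 (base)
P(M+8) = C(4,4) × 0.692^0 × 0.308^4 = 1 × 1.0000 × 0.00899918 = 0.008999
Relative intensity = 0.008999 / 0.408253 × 100 = 2.20

2.20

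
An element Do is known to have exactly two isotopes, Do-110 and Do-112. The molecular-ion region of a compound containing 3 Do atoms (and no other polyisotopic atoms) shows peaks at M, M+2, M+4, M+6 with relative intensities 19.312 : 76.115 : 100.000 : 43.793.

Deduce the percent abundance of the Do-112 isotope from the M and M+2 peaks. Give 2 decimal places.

Write p for the Do-110 fraction. I(M+2)/I(M) = [C(3,1)·p^2·(1−p)] / p^3 = 3·(1−p)/p = 76.115/19.312 = 3.9413
(1−p)/p = 3.9413/3 = 1.3138  ⇒  p = 1/(1 + 1.3138) = 0.4322
Do-110: 43.22%, Do-112: 56.78%.

56.78%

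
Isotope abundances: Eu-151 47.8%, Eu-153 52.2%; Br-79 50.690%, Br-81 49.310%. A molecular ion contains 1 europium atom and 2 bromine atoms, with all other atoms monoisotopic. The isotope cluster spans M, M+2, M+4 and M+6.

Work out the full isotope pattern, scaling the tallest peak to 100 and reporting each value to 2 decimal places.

Europium pattern (n=1): 0.4780 : 0.5220
Bromine pattern (n=2): 0.25694761 : 0.49990478 : 0.24314761
Convolve the two distributions (both contribute in 2-u steps):
  M: 0.4780×0.25694761 = 0.122821
  M+2: 0.4780×0.49990478 + 0.5220×0.25694761 = 0.373081
  M+4: 0.4780×0.24314761 + 0.5220×0.49990478 = 0.377175
  M+6: 0.5220×0.24314761 = 0.126923
Scale to base peak (0.377175) = 100: 32.56 : 98.91 : 100.00 : 33.65

32.56 : 98.91 : 100.00 : 33.65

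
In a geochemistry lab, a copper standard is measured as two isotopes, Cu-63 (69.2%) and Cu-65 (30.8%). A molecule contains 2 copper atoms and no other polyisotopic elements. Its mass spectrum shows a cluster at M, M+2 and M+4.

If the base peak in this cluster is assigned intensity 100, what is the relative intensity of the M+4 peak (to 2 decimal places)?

19.81

(0.692 + 0.308)^2 gives M 0.4789, M+2 0.4263, M+4 0.0949; the largest is M.
P(M) = C(2,0) × 0.692^2 × 0.308^0 = 1 × 0.478864 × 1.0000 = 0.478864 (base)
P(M+4) = C(2,2) × 0.692^0 × 0.308^2 = 1 × 1.0000 × 0.094864 = 0.094864
Relative intensity = 0.094864 / 0.478864 × 100 = 19.81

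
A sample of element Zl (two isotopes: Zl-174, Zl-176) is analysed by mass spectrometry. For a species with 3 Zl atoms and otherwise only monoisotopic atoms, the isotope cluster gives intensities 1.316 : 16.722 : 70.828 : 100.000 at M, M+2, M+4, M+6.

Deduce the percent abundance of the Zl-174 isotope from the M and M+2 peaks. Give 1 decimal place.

If p is the fraction of Zl that is Zl-174, then I(M+2)/I(M) = [C(3,1)·p^2·(1−p)] / p^3 = 3·(1−p)/p = 16.722/1.316 = 12.7067
(1−p)/p = 12.7067/3 = 4.2356  ⇒  p = 1/(1 + 4.2356) = 0.1910
Zl-174: 19.1%, Zl-176: 80.9%.

19.1%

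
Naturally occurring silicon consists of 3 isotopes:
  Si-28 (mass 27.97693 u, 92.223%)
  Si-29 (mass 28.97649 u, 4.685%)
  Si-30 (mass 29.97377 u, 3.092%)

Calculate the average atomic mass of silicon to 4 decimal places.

The abundance-weighted mean is 0.92223 × 27.97693 + 0.04685 × 28.97649 + 0.03092 × 29.97377
= 25.801164 + 1.357549 + 0.926789 = 28.085502 u

28.0855 u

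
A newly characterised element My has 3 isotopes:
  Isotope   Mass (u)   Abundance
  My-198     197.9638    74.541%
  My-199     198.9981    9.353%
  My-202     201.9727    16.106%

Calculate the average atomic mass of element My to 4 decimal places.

The abundance-weighted mean is 0.74541 × 197.9638 + 0.09353 × 198.9981 + 0.16106 × 201.9727
= 147.56420 + 18.61229 + 32.52972 = 198.70621 u

198.7062 u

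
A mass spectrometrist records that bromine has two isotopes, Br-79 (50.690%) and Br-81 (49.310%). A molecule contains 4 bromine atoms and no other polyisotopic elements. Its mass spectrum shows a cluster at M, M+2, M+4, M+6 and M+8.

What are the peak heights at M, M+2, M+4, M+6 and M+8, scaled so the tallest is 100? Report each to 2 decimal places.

17.61 : 68.53 : 100.00 : 64.85 : 15.77

The 4 Br atoms are independent, so intensities follow the terms of (0.50690 + 0.49310)^4.
P(M) = 0.50690^4 = 0.066022
P(M+2) = 4 × 0.50690^3 × 0.49310^1 = 0.256899
P(M+4) = 6 × 0.50690^2 × 0.49310^2 = 0.374857
P(M+6) = 4 × 0.50690^1 × 0.49310^3 = 0.243101
P(M+8) = 0.49310^4 = 0.059121
The M+4 peak is largest (0.374857); scaling to 100 gives 17.61 : 68.53 : 100.00 : 64.85 : 15.77.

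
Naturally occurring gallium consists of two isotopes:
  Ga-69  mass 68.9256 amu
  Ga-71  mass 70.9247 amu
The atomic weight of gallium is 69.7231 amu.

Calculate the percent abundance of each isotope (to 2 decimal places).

Writing the weighted mean with unknown fraction x of Ga-69:
68.9256·x + 70.9247·(1 − x) = 69.7231
(68.9256 − 70.9247)·x = 69.7231 − 70.9247
x = -1.2016 / -1.9991 = 0.60107 → 60.11% Ga-69, 39.89% Ga-71.

Ga-69: 60.11%, Ga-71: 39.89%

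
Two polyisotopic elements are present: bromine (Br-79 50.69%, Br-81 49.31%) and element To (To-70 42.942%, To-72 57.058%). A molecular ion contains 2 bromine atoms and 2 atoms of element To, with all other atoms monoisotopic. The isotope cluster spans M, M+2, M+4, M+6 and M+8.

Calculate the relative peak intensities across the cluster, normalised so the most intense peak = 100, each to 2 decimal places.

12.69 : 58.40 : 100.00 : 75.48 : 21.20

Bromine pattern (n=2): 0.25694761 : 0.49990478 : 0.24314761
Element To pattern (n=2): 0.18440154 : 0.49003693 : 0.32556154
Convolve the two distributions (both contribute in 2-u steps):
  M: 0.25694761×0.18440154 = 0.047382
  M+2: 0.25694761×0.49003693 + 0.49990478×0.18440154 = 0.218097
  M+4: 0.25694761×0.32556154 + 0.49990478×0.49003693 + 0.24314761×0.18440154 = 0.373461
  M+6: 0.49990478×0.32556154 + 0.24314761×0.49003693 = 0.281901
  M+8: 0.24314761×0.32556154 = 0.079160
Scale to base peak (0.373461) = 100: 12.69 : 58.40 : 100.00 : 75.48 : 21.20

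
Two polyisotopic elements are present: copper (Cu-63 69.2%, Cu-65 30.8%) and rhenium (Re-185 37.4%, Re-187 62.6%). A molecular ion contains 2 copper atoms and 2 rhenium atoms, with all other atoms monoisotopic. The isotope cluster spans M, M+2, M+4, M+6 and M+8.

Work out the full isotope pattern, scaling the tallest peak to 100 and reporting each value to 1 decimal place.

16.7 : 70.9 : 100.0 : 52.8 : 9.3

Copper pattern (n=2): 0.478864 : 0.426272 : 0.094864
Rhenium pattern (n=2): 0.139876 : 0.468248 : 0.391876
Convolve the two distributions (both contribute in 2-u steps):
  M: 0.478864×0.139876 = 0.066982
  M+2: 0.478864×0.468248 + 0.426272×0.139876 = 0.283852
  M+4: 0.478864×0.391876 + 0.426272×0.468248 + 0.094864×0.139876 = 0.400526
  M+6: 0.426272×0.391876 + 0.094864×0.468248 = 0.211466
  M+8: 0.094864×0.391876 = 0.037175
Scale to base peak (0.400526) = 100: 16.7 : 70.9 : 100.0 : 52.8 : 9.3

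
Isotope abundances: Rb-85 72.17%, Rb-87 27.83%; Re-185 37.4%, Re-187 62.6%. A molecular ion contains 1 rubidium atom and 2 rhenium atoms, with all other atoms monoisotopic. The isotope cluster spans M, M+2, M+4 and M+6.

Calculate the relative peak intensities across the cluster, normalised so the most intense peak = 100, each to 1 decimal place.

Rubidium pattern (n=1): 0.7217 : 0.2783
Rhenium pattern (n=2): 0.139876 : 0.468248 : 0.391876
Convolve the two distributions (both contribute in 2-u steps):
  M: 0.7217×0.139876 = 0.100949
  M+2: 0.7217×0.468248 + 0.2783×0.139876 = 0.376862
  M+4: 0.7217×0.391876 + 0.2783×0.468248 = 0.413130
  M+6: 0.2783×0.391876 = 0.109059
Scale to base peak (0.413130) = 100: 24.4 : 91.2 : 100.0 : 26.4

24.4 : 91.2 : 100.0 : 26.4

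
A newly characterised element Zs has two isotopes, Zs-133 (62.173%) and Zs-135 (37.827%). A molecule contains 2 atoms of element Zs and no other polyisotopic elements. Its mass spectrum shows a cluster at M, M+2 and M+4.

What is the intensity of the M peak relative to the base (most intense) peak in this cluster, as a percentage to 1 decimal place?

82.2%

Binomial terms of (0.62173 + 0.37827)^2: M 0.3865, M+2 0.4704, M+4 0.1431 → M+2 is the base peak.
P(M+2) = C(2,1) × 0.62173^1 × 0.37827^1 = 2 × 0.62173 × 0.37827 = 0.470364 (base)
P(M) = C(2,0) × 0.62173^2 × 0.37827^0 = 1 × 0.38654819 × 1.0000 = 0.386548
Relative intensity = 0.386548 / 0.470364 × 100 = 82.2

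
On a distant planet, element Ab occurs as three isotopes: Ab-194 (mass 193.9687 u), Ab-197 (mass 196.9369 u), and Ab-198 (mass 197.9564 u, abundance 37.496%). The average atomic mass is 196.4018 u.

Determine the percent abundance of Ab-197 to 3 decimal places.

31.597%

Let x and y be the fractions of Ab-194 and Ab-197. Then x + y = 1 − 0.37496 = 0.62504 and 193.9687x + 196.9369y = 196.4018 − 0.37496×197.9564 = 122.176068256.
Substituting: 193.9687x + 196.9369(0.62504 − x) = 122.176068256
(193.9687 − 196.9369)x = -0.91737172  ⇒  x = 0.30907, y = 0.31597
Ab-194: 30.907%, Ab-197: 31.597%.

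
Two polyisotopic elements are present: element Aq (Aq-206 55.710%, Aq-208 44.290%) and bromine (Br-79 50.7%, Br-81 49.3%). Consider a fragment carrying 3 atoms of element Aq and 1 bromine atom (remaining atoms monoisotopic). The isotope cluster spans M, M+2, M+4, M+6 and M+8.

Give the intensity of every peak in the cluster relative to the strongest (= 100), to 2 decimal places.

Element Aq pattern (n=3): 0.17290178 : 0.41237588 : 0.32784289 : 0.08687945
Bromine pattern (n=1): 0.5070 : 0.4930
Convolve the two distributions (both contribute in 2-u steps):
  M: 0.17290178×0.5070 = 0.087661
  M+2: 0.17290178×0.4930 + 0.41237588×0.5070 = 0.294315
  M+4: 0.41237588×0.4930 + 0.32784289×0.5070 = 0.369518
  M+6: 0.32784289×0.4930 + 0.08687945×0.5070 = 0.205674
  M+8: 0.08687945×0.4930 = 0.042832
Scale to base peak (0.369518) = 100: 23.72 : 79.65 : 100.00 : 55.66 : 11.59

23.72 : 79.65 : 100.00 : 55.66 : 11.59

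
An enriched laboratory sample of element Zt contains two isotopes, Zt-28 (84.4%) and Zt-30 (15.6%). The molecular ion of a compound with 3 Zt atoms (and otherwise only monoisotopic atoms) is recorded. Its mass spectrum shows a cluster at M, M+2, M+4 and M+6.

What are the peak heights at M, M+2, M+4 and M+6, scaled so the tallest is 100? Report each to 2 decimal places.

100.00 : 55.45 : 10.25 : 0.63

Each Zt atom is independently Zt-28 (p = 0.844) or Zt-30 (q = 0.156); the cluster is the binomial expansion (p + q)^3.
P(M) = 0.844^3 = 0.601212
P(M+2) = 3 × 0.844^2 × 0.156^1 = 0.333373
P(M+4) = 3 × 0.844^1 × 0.156^2 = 0.061619
P(M+6) = 0.156^3 = 0.003796
The M peak is largest (0.601212); scaling to 100 gives 100.00 : 55.45 : 10.25 : 0.63.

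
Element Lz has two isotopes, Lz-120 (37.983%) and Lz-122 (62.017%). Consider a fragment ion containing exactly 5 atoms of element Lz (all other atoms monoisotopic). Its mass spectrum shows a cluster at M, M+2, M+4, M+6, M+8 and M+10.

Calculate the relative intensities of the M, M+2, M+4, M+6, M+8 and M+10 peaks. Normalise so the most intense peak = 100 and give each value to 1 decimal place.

2.3 : 18.8 : 61.2 : 100.0 : 81.6 : 26.7

The 5 Lz atoms are independent, so intensities follow the terms of (0.37983 + 0.62017)^5.
P(M) = 0.37983^5 = 0.007906
P(M+2) = 5 × 0.37983^4 × 0.62017^1 = 0.064541
P(M+4) = 10 × 0.37983^3 × 0.62017^2 = 0.210761
P(M+6) = 10 × 0.37983^2 × 0.62017^3 = 0.344121
P(M+8) = 5 × 0.37983^1 × 0.62017^4 = 0.280933
P(M+10) = 0.62017^5 = 0.091739
The M+6 peak is largest (0.344121); scaling to 100 gives 2.3 : 18.8 : 61.2 : 100.0 : 81.6 : 26.7.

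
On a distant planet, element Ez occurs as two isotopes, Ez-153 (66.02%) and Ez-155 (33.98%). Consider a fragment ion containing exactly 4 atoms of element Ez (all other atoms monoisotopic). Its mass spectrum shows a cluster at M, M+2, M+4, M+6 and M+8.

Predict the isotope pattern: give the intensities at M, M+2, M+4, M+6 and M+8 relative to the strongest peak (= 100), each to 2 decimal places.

48.57 : 100.00 : 77.20 : 26.49 : 3.41

The 4 Ez atoms are independent, so intensities follow the terms of (0.6602 + 0.3398)^4.
P(M) = 0.6602^4 = 0.189977
P(M+2) = 4 × 0.6602^3 × 0.3398^1 = 0.391120
P(M+4) = 6 × 0.6602^2 × 0.3398^2 = 0.301960
P(M+6) = 4 × 0.6602^1 × 0.3398^3 = 0.103611
P(M+8) = 0.3398^4 = 0.013332
The M+2 peak is largest (0.391120); scaling to 100 gives 48.57 : 100.00 : 77.20 : 26.49 : 3.41.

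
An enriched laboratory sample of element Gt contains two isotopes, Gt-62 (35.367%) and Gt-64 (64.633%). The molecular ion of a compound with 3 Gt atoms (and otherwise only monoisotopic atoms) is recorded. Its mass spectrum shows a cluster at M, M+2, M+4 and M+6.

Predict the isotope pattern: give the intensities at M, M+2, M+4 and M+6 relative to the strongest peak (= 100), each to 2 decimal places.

9.98 : 54.72 : 100.00 : 60.92

Expanding (0.35367 + 0.64633)^3:
P(M) = 0.35367^3 = 0.044238
P(M+2) = 3 × 0.35367^2 × 0.64633^1 = 0.242534
P(M+4) = 3 × 0.35367^1 × 0.64633^2 = 0.443229
P(M+6) = 0.64633^3 = 0.269999
The M+4 peak is largest (0.443229); scaling to 100 gives 9.98 : 54.72 : 100.00 : 60.92.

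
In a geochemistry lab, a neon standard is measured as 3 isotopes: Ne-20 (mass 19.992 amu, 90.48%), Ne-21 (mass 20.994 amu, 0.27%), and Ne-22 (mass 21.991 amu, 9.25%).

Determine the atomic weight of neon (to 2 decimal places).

Average mass = Σ (abundance × isotope mass) = 0.9048 × 19.992 + 0.0027 × 20.994 + 0.0925 × 21.991
= 18.0888 + 0.0567 + 2.0342 = 20.1797 amu

20.18 amu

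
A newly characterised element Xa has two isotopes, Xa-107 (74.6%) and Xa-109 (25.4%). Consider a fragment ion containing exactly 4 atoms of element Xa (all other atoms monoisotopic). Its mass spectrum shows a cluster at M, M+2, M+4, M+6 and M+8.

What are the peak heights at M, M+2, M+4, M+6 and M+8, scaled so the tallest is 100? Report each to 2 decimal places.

The 4 Xa atoms are independent, so intensities follow the terms of (0.746 + 0.254)^4.
P(M) = 0.746^4 = 0.309710
P(M+2) = 4 × 0.746^3 × 0.254^1 = 0.421804
P(M+4) = 6 × 0.746^2 × 0.254^2 = 0.215425
P(M+6) = 4 × 0.746^1 × 0.254^3 = 0.048899
P(M+8) = 0.254^4 = 0.004162
The M+2 peak is largest (0.421804); scaling to 100 gives 73.43 : 100.00 : 51.07 : 11.59 : 0.99.

73.43 : 100.00 : 51.07 : 11.59 : 0.99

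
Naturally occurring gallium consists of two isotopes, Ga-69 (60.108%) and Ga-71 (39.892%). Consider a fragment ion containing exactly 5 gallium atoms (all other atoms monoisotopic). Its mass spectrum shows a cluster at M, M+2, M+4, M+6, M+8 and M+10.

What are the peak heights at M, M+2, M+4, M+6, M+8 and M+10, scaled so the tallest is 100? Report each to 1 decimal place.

22.7 : 75.3 : 100.0 : 66.4 : 22.0 : 2.9

The 5 Ga atoms are independent, so intensities follow the terms of (0.60108 + 0.39892)^5.
P(M) = 0.60108^5 = 0.078462
P(M+2) = 5 × 0.60108^4 × 0.39892^1 = 0.260366
P(M+4) = 10 × 0.60108^3 × 0.39892^2 = 0.345596
P(M+6) = 10 × 0.60108^2 × 0.39892^3 = 0.229362
P(M+8) = 5 × 0.60108^1 × 0.39892^4 = 0.076111
P(M+10) = 0.39892^5 = 0.010103
The M+4 peak is largest (0.345596); scaling to 100 gives 22.7 : 75.3 : 100.0 : 66.4 : 22.0 : 2.9.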